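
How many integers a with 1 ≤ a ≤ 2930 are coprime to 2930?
The number of a ∈ {1, ..., 2930} with gcd(a, 2930) = 1 is by definition Euler's totient φ(2930). φ is multiplicative, with φ(p^e) = p^e − p^(e−1). Factorise 2930 = 2 · 5 · 293. Then
  φ(2930) = (2 − 1) · (5 − 1) · (293 − 1) = 1 · 4 · 292 = 1168.
So there are 1168 such integers.

Final answer: 1168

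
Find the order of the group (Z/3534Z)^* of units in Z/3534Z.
(Z/3534Z)^* consists of the classes a with gcd(a, 3534) = 1, so its order is φ(3534). φ is multiplicative, with φ(p^e) = p^e − p^(e−1). Factorise 3534 = 2 · 3 · 19 · 31. Then
  φ(3534) = (2 − 1) · (3 − 1) · (19 − 1) · (31 − 1) = 1 · 2 · 18 · 30 = 1080.
Thus |(Z/3534Z)^*| = 1080.

Final answer: |(Z/3534Z)^*| = 1080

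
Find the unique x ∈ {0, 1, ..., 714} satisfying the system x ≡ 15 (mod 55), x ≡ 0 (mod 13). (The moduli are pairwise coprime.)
x ≡ 455 (mod 715); the representative in [0, 715) is 455

The moduli 55, 13 are pairwise coprime, so by the CRT there is a unique solution mod 55·13 = 715.
Solve by successive substitution. Start with x ≡ 15 (mod 55).
  Combine with x ≡ 0 (mod 13): write x = 15 + 55·t and require 15 + 55·t ≡ 0 (mod 13), i.e. 55·t ≡ 0 − 15 ≡ 11 (mod 13). Since 55^(−1) ≡ 9 (mod 13) (55 ≡ 3 (mod 13)), t ≡ 9·11 ≡ 8 (mod 13). So x ≡ 15 + 55·8 = 455 (mod 715).
Unique solution in [0, 715): x = 455.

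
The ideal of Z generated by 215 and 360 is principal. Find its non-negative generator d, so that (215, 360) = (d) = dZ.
(215, 360) = (5); d = 5

In the PID Z, (a, b) is generated by gcd(a, b). Compute gcd(360, 215) with the extended Euclidean algorithm, tracking rows (r, s, t) with s·360 + t·215 = r:
  row A: (360, 1, 0)   [1·360 + 0·215 = 360]
  row B: (215, 0, 1)   [0·360 + 1·215 = 215]
  360 = 1·215 + 145   → row C = row A − 1·row B = (145, 1, −1)   [check: 1·360 − 1·215 = 145]
  215 = 1·145 + 70   → row D = row B − 1·row C = (70, −1, 2)   [check: −1·360 + 2·215 = 70]
  145 = 2·70 + 5   → row E = row C − 2·row D = (5, 3, −5)   [check: 3·360 − 5·215 = 5]
  70 = 14·5 + 0   → remainder 0, stop. gcd = 5 (last nonzero row E).
So gcd(215, 360) = 5, with Bézout identity 3·360 − 5·215 = 5. Containment (⊇): the Bézout identity exhibits 5 as an element of (215, 360), giving (5) ⊆ (215, 360). Containment (⊆): since 5 | 215 and 5 | 360 (215 = 5·43, 360 = 5·72), every Z-linear combination of 215 and 360 is divisible by 5, so (215, 360) ⊆ (5). Therefore (215, 360) = (5), d = 5.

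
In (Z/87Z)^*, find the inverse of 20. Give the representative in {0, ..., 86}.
Apply the extended Euclidean algorithm to (87, 20), tracking rows (r, s, t) with s·87 + t·20 = r. Each division r_prev = q·r_cur + r_new produces the new row as (previous row) − q·(current row):
  row A: (87, 1, 0)   [1·87 + 0·20 = 87]
  row B: (20, 0, 1)   [0·87 + 1·20 = 20]
  87 = 4·20 + 7   → row C = row A − 4·row B = (7, 1, −4)   [check: 1·87 − 4·20 = 7]
  20 = 2·7 + 6   → row D = row B − 2·row C = (6, −2, 9)   [check: −2·87 + 9·20 = 6]
  7 = 1·6 + 1   → row E = row C − 1·row D = (1, 3, −13)   [check: 3·87 − 13·20 = 1]
  6 = 6·1 + 0   → remainder 0, stop. gcd = 1 (last nonzero row E).
The gcd is 1, so 20 is invertible mod 87. The last nonzero row gives 3·87 − 13·20 = 1, so t = −13. So 20^(−1) ≡ −13 ≡ 74 (mod 87). Verify: 20 · 74 = 1480 ≡ 1 (mod 87). ✓

Final answer: 20^(−1) ≡ 74 (mod 87)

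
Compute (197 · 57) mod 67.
40

Reduce the factors first: 197 ≡ 63 (mod 67), so 197 · 57 ≡ 63 · 57 (mod 67). 63 · 57 = 3591. Dividing by 67: 3591 = 53·67 + 40. So (197 · 57) mod 67 = 40.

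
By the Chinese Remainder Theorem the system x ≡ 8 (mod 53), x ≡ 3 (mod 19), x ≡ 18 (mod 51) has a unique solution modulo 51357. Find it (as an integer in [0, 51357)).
The moduli 53, 19, 51 are pairwise coprime, so by the CRT there is a unique solution mod 53·19·51 = 51357.
Solve by successive substitution. Start with x ≡ 8 (mod 53).
  Combine with x ≡ 3 (mod 19): write x = 8 + 53·t and require 8 + 53·t ≡ 3 (mod 19), i.e. 53·t ≡ 3 − 8 ≡ 14 (mod 19). Since 53^(−1) ≡ 14 (mod 19) (53 ≡ 15 (mod 19)), t ≡ 14·14 ≡ 6 (mod 19). So x ≡ 8 + 53·6 = 326 (mod 1007).
  Combine with x ≡ 18 (mod 51): write x = 326 + 1007·t and require 326 + 1007·t ≡ 18 (mod 51), i.e. 1007·t ≡ 18 − 326 ≡ 49 (mod 51). Since 1007^(−1) ≡ 47 (mod 51) (1007 ≡ 38 (mod 51)), t ≡ 47·49 ≡ 8 (mod 51). So x ≡ 326 + 1007·8 = 8382 (mod 51357).
Unique solution in [0, 51357): x = 8382.

Final answer: x ≡ 8382 (mod 51357); the representative in [0, 51357) is 8382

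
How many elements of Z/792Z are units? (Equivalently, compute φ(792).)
An element a ∈ Z/792Z is a unit iff gcd(a, 792) = 1, so the number of units is φ(792). φ is multiplicative, with φ(p^e) = p^e − p^(e−1). Factorise 792 = 2^3 · 3^2 · 11. Then
  φ(792) = (2^3 − 2^2) · (3^2 − 3^1) · (11 − 1) = 4 · 6 · 10 = 240.

Final answer: Z/792Z has φ(792) = 240 units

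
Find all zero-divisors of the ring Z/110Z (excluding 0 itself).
nonzero zero-divisors of Z/110Z = {2, 4, 5, 6, 8, 10, 11, 12, 14, 15, 16, 18, 20, 22, 24, 25, 26, 28, 30, 32, 33, 34, 35, 36, 38, 40, 42, 44, 45, 46, 48, 50, 52, 54, 55, 56, 58, 60, 62, 64, 65, 66, 68, 70, 72, 74, 75, 76, 77, 78, 80, 82, 84, 85, 86, 88, 90, 92, 94, 95, 96, 98, 99, 100, 102, 104, 105, 106, 108}

An element a ∈ Z/110Z (with a ≠ 0) is a zero-divisor iff gcd(a, 110) > 1 (because a is a unit precisely when gcd(a, n) = 1, and in Z/nZ every nonzero, non-unit element is a zero-divisor). Scan a = 1, ..., 109 and keep those with gcd(a, 110) > 1:
  gcd(2, 110) = 2, gcd(4, 110) = 2, gcd(5, 110) = 5, gcd(6, 110) = 2, gcd(8, 110) = 2, gcd(10, 110) = 10, gcd(11, 110) = 11, gcd(12, 110) = 2, gcd(14, 110) = 2, gcd(15, 110) = 5, gcd(16, 110) = 2, gcd(18, 110) = 2, gcd(20, 110) = 10, gcd(22, 110) = 22, gcd(24, 110) = 2, gcd(25, 110) = 5, gcd(26, 110) = 2, gcd(28, 110) = 2, gcd(30, 110) = 10, gcd(32, 110) = 2, gcd(33, 110) = 11, gcd(34, 110) = 2, gcd(35, 110) = 5, gcd(36, 110) = 2, gcd(38, 110) = 2, gcd(40, 110) = 10, gcd(42, 110) = 2, gcd(44, 110) = 22, gcd(45, 110) = 5, gcd(46, 110) = 2, gcd(48, 110) = 2, gcd(50, 110) = 10, gcd(52, 110) = 2, gcd(54, 110) = 2, gcd(55, 110) = 55, gcd(56, 110) = 2, gcd(58, 110) = 2, gcd(60, 110) = 10, gcd(62, 110) = 2, gcd(64, 110) = 2, gcd(65, 110) = 5, gcd(66, 110) = 22, gcd(68, 110) = 2, gcd(70, 110) = 10, gcd(72, 110) = 2, gcd(74, 110) = 2, gcd(75, 110) = 5, gcd(76, 110) = 2, gcd(77, 110) = 11, gcd(78, 110) = 2, gcd(80, 110) = 10, gcd(82, 110) = 2, gcd(84, 110) = 2, gcd(85, 110) = 5, gcd(86, 110) = 2, gcd(88, 110) = 22, gcd(90, 110) = 10, gcd(92, 110) = 2, gcd(94, 110) = 2, gcd(95, 110) = 5, gcd(96, 110) = 2, gcd(98, 110) = 2, gcd(99, 110) = 11, gcd(100, 110) = 10, gcd(102, 110) = 2, gcd(104, 110) = 2, gcd(105, 110) = 5, gcd(106, 110) = 2, gcd(108, 110) = 2.
All other a ∈ {1, ..., 109} have gcd(a, 110) = 1 and are units. So the nonzero zero-divisors are exactly the 69 values of a appearing in this scan.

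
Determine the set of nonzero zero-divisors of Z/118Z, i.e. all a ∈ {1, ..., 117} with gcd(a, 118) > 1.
nonzero zero-divisors of Z/118Z = {2, 4, 6, 8, 10, 12, 14, 16, 18, 20, 22, 24, 26, 28, 30, 32, 34, 36, 38, 40, 42, 44, 46, 48, 50, 52, 54, 56, 58, 59, 60, 62, 64, 66, 68, 70, 72, 74, 76, 78, 80, 82, 84, 86, 88, 90, 92, 94, 96, 98, 100, 102, 104, 106, 108, 110, 112, 114, 116}

An element a ∈ Z/118Z (with a ≠ 0) is a zero-divisor iff gcd(a, 118) > 1 (because a is a unit precisely when gcd(a, n) = 1, and in Z/nZ every nonzero, non-unit element is a zero-divisor). Scan a = 1, ..., 117 and keep those with gcd(a, 118) > 1:
  gcd(2, 118) = 2, gcd(4, 118) = 2, gcd(6, 118) = 2, gcd(8, 118) = 2, gcd(10, 118) = 2, gcd(12, 118) = 2, gcd(14, 118) = 2, gcd(16, 118) = 2, gcd(18, 118) = 2, gcd(20, 118) = 2, gcd(22, 118) = 2, gcd(24, 118) = 2, gcd(26, 118) = 2, gcd(28, 118) = 2, gcd(30, 118) = 2, gcd(32, 118) = 2, gcd(34, 118) = 2, gcd(36, 118) = 2, gcd(38, 118) = 2, gcd(40, 118) = 2, gcd(42, 118) = 2, gcd(44, 118) = 2, gcd(46, 118) = 2, gcd(48, 118) = 2, gcd(50, 118) = 2, gcd(52, 118) = 2, gcd(54, 118) = 2, gcd(56, 118) = 2, gcd(58, 118) = 2, gcd(59, 118) = 59, gcd(60, 118) = 2, gcd(62, 118) = 2, gcd(64, 118) = 2, gcd(66, 118) = 2, gcd(68, 118) = 2, gcd(70, 118) = 2, gcd(72, 118) = 2, gcd(74, 118) = 2, gcd(76, 118) = 2, gcd(78, 118) = 2, gcd(80, 118) = 2, gcd(82, 118) = 2, gcd(84, 118) = 2, gcd(86, 118) = 2, gcd(88, 118) = 2, gcd(90, 118) = 2, gcd(92, 118) = 2, gcd(94, 118) = 2, gcd(96, 118) = 2, gcd(98, 118) = 2, gcd(100, 118) = 2, gcd(102, 118) = 2, gcd(104, 118) = 2, gcd(106, 118) = 2, gcd(108, 118) = 2, gcd(110, 118) = 2, gcd(112, 118) = 2, gcd(114, 118) = 2, gcd(116, 118) = 2.
All other a ∈ {1, ..., 117} have gcd(a, 118) = 1 and are units. So the nonzero zero-divisors are exactly the 59 values of a appearing in this scan.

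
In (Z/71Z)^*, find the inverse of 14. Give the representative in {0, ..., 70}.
14^(−1) ≡ 66 (mod 71)

Apply the extended Euclidean algorithm to (71, 14), tracking rows (r, s, t) with s·71 + t·14 = r. Each division r_prev = q·r_cur + r_new produces the new row as (previous row) − q·(current row):
  row A: (71, 1, 0)   [1·71 + 0·14 = 71]
  row B: (14, 0, 1)   [0·71 + 1·14 = 14]
  71 = 5·14 + 1   → row C = row A − 5·row B = (1, 1, −5)   [check: 1·71 − 5·14 = 1]
  14 = 14·1 + 0   → remainder 0, stop. gcd = 1 (last nonzero row C).
The gcd is 1, so 14 is invertible mod 71. The last nonzero row gives 1·71 − 5·14 = 1, so t = −5. So 14^(−1) ≡ −5 ≡ 66 (mod 71). Verify: 14 · 66 = 924 ≡ 1 (mod 71). ✓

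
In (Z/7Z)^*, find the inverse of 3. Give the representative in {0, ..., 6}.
Apply the extended Euclidean algorithm to (7, 3), tracking rows (r, s, t) with s·7 + t·3 = r. Each division r_prev = q·r_cur + r_new produces the new row as (previous row) − q·(current row):
  row A: (7, 1, 0)   [1·7 + 0·3 = 7]
  row B: (3, 0, 1)   [0·7 + 1·3 = 3]
  7 = 2·3 + 1   → row C = row A − 2·row B = (1, 1, −2)   [check: 1·7 − 2·3 = 1]
  3 = 3·1 + 0   → remainder 0, stop. gcd = 1 (last nonzero row C).
The gcd is 1, so 3 is invertible mod 7. The last nonzero row gives 1·7 − 2·3 = 1, so t = −2. So 3^(−1) ≡ −2 ≡ 5 (mod 7). Verify: 3 · 5 = 15 ≡ 1 (mod 7). ✓

Final answer: 3^(−1) ≡ 5 (mod 7)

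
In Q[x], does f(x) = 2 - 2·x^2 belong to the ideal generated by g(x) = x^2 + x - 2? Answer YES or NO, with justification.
In Q[x] the ideal (g) consists of all multiples of g, so f ∈ (g) iff g | f, i.e. iff the remainder of f on division by g is 0. Divide f by g (g is monic, so eliminate the leading term of the running remainder at each step):
  leading term -2·x^2: subtract (-2)·g(x) = -2·x^2 - 2·x + 4, leaving 2·x - 2
The remainder r(x) = 2·x - 2 ≠ 0 (and deg r < deg g), so g ∤ f, i.e. f ∉ (g).

Final answer: NO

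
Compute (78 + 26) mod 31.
Reduce the summands first: 78 ≡ 16 (mod 31), so 78 + 26 ≡ 16 + 26 (mod 31). 16 + 26 = 42; 42 = 1·31 + 11, so (78 + 26) mod 31 = 11.

Final answer: 11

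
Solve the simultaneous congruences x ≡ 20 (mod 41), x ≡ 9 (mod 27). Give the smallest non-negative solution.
x ≡ 225 (mod 1107); the representative in [0, 1107) is 225

The moduli 41, 27 are pairwise coprime, so by the CRT there is a unique solution mod 41·27 = 1107.
Solve by successive substitution. Start with x ≡ 20 (mod 41).
  Combine with x ≡ 9 (mod 27): write x = 20 + 41·t and require 20 + 41·t ≡ 9 (mod 27), i.e. 41·t ≡ 9 − 20 ≡ 16 (mod 27). Since 41^(−1) ≡ 2 (mod 27) (41 ≡ 14 (mod 27)), t ≡ 2·16 ≡ 5 (mod 27). So x ≡ 20 + 41·5 = 225 (mod 1107).
Unique solution in [0, 1107): x = 225.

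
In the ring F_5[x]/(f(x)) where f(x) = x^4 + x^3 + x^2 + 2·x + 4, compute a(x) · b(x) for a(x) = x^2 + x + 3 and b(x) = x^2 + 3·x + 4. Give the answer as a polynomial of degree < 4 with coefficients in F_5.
Multiply as integer polynomials: a · b = x^4 + 4·x^3 + 10·x^2 + 13·x + 12. Reducing coefficients mod 5: a · b ≡ x^4 + 4·x^3 + 3·x + 2. Now divide by f(x) = x^4 + x^3 + x^2 + 2·x + 4 in F_5[x], eliminating the leading term at each step:
  leading term x^4: subtract (1)·f(x) = x^4 + x^3 + x^2 + 2·x + 4, leaving 3·x^3 + 4·x^2 + x + 3 (coefficients mod 5)
The degree is now < 4, so this is the remainder. Hence a · b ≡ 3·x^3 + 4·x^2 + x + 3 in F_5[x]/(f).

Final answer: a · b ≡ 3·x^3 + 4·x^2 + x + 3 (mod f(x))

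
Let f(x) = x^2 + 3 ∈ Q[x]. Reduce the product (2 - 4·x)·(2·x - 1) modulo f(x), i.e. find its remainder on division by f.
First multiply in Q[x] without reducing: a · b = -8·x^2 + 8·x - 2. Now divide by f(x) = x^2 + 3, eliminating the leading term at each step:
  leading term -8·x^2: subtract (-8)·f(x) = -8·x^2 - 24, leaving 8·x + 22
The degree is now < 2, so this is the remainder. Hence a · b ≡ 8·x + 22 in Q[x]/(f).

Final answer: a · b ≡ 8·x + 22 (mod f(x))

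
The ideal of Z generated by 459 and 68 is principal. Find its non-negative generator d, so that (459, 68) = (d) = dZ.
(459, 68) = (17); d = 17

In the PID Z, (a, b) is generated by gcd(a, b). Compute gcd(459, 68) with the extended Euclidean algorithm, tracking rows (r, s, t) with s·459 + t·68 = r:
  row A: (459, 1, 0)   [1·459 + 0·68 = 459]
  row B: (68, 0, 1)   [0·459 + 1·68 = 68]
  459 = 6·68 + 51   → row C = row A − 6·row B = (51, 1, −6)   [check: 1·459 − 6·68 = 51]
  68 = 1·51 + 17   → row D = row B − 1·row C = (17, −1, 7)   [check: −1·459 + 7·68 = 17]
  51 = 3·17 + 0   → remainder 0, stop. gcd = 17 (last nonzero row D).
So gcd(459, 68) = 17, with Bézout identity −1·459 + 7·68 = 17. Containment (⊇): the Bézout identity exhibits 17 as an element of (459, 68), giving (17) ⊆ (459, 68). Containment (⊆): since 17 | 459 and 17 | 68 (459 = 17·27, 68 = 17·4), every Z-linear combination of 459 and 68 is divisible by 17, so (459, 68) ⊆ (17). Therefore (459, 68) = (17), d = 17.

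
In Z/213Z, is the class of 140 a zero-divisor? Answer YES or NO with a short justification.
NO

gcd(140, 213) = 1, so 140 is a unit in Z/213Z (it has a multiplicative inverse). A unit cannot be a zero-divisor: if 140·b ≡ 0 then multiplying both sides by 140^(−1) gives b ≡ 0. So 140 is not a zero-divisor.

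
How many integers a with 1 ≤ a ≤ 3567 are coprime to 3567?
2240

The number of a ∈ {1, ..., 3567} with gcd(a, 3567) = 1 is by definition Euler's totient φ(3567). φ is multiplicative, with φ(p^e) = p^e − p^(e−1). Factorise 3567 = 3 · 29 · 41. Then
  φ(3567) = (3 − 1) · (29 − 1) · (41 − 1) = 2 · 28 · 40 = 2240.
So there are 2240 such integers.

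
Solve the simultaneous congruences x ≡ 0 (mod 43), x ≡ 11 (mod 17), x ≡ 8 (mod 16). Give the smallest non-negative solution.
The moduli 43, 17, 16 are pairwise coprime, so by the CRT there is a unique solution mod 43·17·16 = 11696.
Solve by successive substitution. Start with x ≡ 0 (mod 43).
  Combine with x ≡ 11 (mod 17): write x = 43·t and require 43·t ≡ 11 (mod 17). Since 43^(−1) ≡ 2 (mod 17) (43 ≡ 9 (mod 17)), t ≡ 2·11 ≡ 5 (mod 17). So x ≡ 43·5 = 215 (mod 731).
  Combine with x ≡ 8 (mod 16): write x = 215 + 731·t and require 215 + 731·t ≡ 8 (mod 16), i.e. 731·t ≡ 8 − 215 ≡ 1 (mod 16). Since 731^(−1) ≡ 3 (mod 16) (731 ≡ 11 (mod 16)), t ≡ 3·1 ≡ 3 (mod 16). So x ≡ 215 + 731·3 = 2408 (mod 11696).
Unique solution in [0, 11696): x = 2408.

Final answer: x ≡ 2408 (mod 11696); the representative in [0, 11696) is 2408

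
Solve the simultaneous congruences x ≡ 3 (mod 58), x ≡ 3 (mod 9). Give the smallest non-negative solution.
x ≡ 3 (mod 522); the representative in [0, 522) is 3

The moduli 58, 9 are pairwise coprime, so by the CRT there is a unique solution mod 58·9 = 522.
Solve by successive substitution. Start with x ≡ 3 (mod 58).
  Combine with x ≡ 3 (mod 9): write x = 3 + 58·t and require 3 + 58·t ≡ 3 (mod 9), i.e. 58·t ≡ 3 − 3 ≡ 0 (mod 9). Since 58^(−1) ≡ 7 (mod 9) (58 ≡ 4 (mod 9)), t ≡ 7·0 ≡ 0 (mod 9). So x ≡ 3 + 58·0 = 3 (mod 522).
Unique solution in [0, 522): x = 3.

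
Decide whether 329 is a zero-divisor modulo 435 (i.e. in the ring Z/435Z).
NO

gcd(329, 435) = 1, so 329 is a unit in Z/435Z (it has a multiplicative inverse). A unit cannot be a zero-divisor: if 329·b ≡ 0 then multiplying both sides by 329^(−1) gives b ≡ 0. So 329 is not a zero-divisor.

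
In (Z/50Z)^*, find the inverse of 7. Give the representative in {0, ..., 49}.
7^(−1) ≡ 43 (mod 50)

Apply the extended Euclidean algorithm to (50, 7), tracking rows (r, s, t) with s·50 + t·7 = r. Each division r_prev = q·r_cur + r_new produces the new row as (previous row) − q·(current row):
  row A: (50, 1, 0)   [1·50 + 0·7 = 50]
  row B: (7, 0, 1)   [0·50 + 1·7 = 7]
  50 = 7·7 + 1   → row C = row A − 7·row B = (1, 1, −7)   [check: 1·50 − 7·7 = 1]
  7 = 7·1 + 0   → remainder 0, stop. gcd = 1 (last nonzero row C).
The gcd is 1, so 7 is invertible mod 50. The last nonzero row gives 1·50 − 7·7 = 1, so t = −7. So 7^(−1) ≡ −7 ≡ 43 (mod 50). Verify: 7 · 43 = 301 ≡ 1 (mod 50). ✓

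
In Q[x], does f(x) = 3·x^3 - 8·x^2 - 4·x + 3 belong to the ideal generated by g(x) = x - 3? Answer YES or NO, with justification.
In Q[x] the ideal (g) consists of all multiples of g, so f ∈ (g) iff g | f, i.e. iff the remainder of f on division by g is 0. Divide f by g (g is monic, so eliminate the leading term of the running remainder at each step):
  leading term 3·x^3: subtract (3·x^2)·g(x) = 3·x^3 - 9·x^2, leaving x^2 - 4·x + 3
  leading term x^2: subtract (x)·g(x) = x^2 - 3·x, leaving 3 - x
  leading term -x: subtract (-1)·g(x) = 3 - x, leaving 0
The remainder is 0, so f(x) = g(x) · h(x) with h(x) = 3·x^2 + x - 1. Hence g | f, i.e. f ∈ (g).

Final answer: YES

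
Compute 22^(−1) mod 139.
22^(−1) ≡ 19 (mod 139)

Apply the extended Euclidean algorithm to (139, 22), tracking rows (r, s, t) with s·139 + t·22 = r. Each division r_prev = q·r_cur + r_new produces the new row as (previous row) − q·(current row):
  row A: (139, 1, 0)   [1·139 + 0·22 = 139]
  row B: (22, 0, 1)   [0·139 + 1·22 = 22]
  139 = 6·22 + 7   → row C = row A − 6·row B = (7, 1, −6)   [check: 1·139 − 6·22 = 7]
  22 = 3·7 + 1   → row D = row B − 3·row C = (1, −3, 19)   [check: −3·139 + 19·22 = 1]
  7 = 7·1 + 0   → remainder 0, stop. gcd = 1 (last nonzero row D).
The gcd is 1, so 22 is invertible mod 139. The last nonzero row gives −3·139 + 19·22 = 1, so t = 19. So 22^(−1) ≡ 19 (mod 139). Verify: 22 · 19 = 418 ≡ 1 (mod 139). ✓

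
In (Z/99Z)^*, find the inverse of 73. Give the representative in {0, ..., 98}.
Apply the extended Euclidean algorithm to (99, 73), tracking rows (r, s, t) with s·99 + t·73 = r. Each division r_prev = q·r_cur + r_new produces the new row as (previous row) − q·(current row):
  row A: (99, 1, 0)   [1·99 + 0·73 = 99]
  row B: (73, 0, 1)   [0·99 + 1·73 = 73]
  99 = 1·73 + 26   → row C = row A − 1·row B = (26, 1, −1)   [check: 1·99 − 1·73 = 26]
  73 = 2·26 + 21   → row D = row B − 2·row C = (21, −2, 3)   [check: −2·99 + 3·73 = 21]
  26 = 1·21 + 5   → row E = row C − 1·row D = (5, 3, −4)   [check: 3·99 − 4·73 = 5]
  21 = 4·5 + 1   → row F = row D − 4·row E = (1, −14, 19)   [check: −14·99 + 19·73 = 1]
  5 = 5·1 + 0   → remainder 0, stop. gcd = 1 (last nonzero row F).
The gcd is 1, so 73 is invertible mod 99. The last nonzero row gives −14·99 + 19·73 = 1, so t = 19. So 73^(−1) ≡ 19 (mod 99). Verify: 73 · 19 = 1387 ≡ 1 (mod 99). ✓

Final answer: 73^(−1) ≡ 19 (mod 99)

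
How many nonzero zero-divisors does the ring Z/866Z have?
Z/866Z has 433 nonzero zero-divisors

In Z/866Z each nonzero element is either a unit (gcd with 866 is 1) or a zero-divisor (gcd > 1). The number of units is φ(866): factorise 866 = 2 · 433, so φ(866) = (2 − 1) · (433 − 1) = 1 · 432 = 432. The nonzero elements number 866 − 1 = 865. Hence the nonzero zero-divisors number 865 − 432 = 433.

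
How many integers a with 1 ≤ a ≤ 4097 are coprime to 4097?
The number of a ∈ {1, ..., 4097} with gcd(a, 4097) = 1 is by definition Euler's totient φ(4097). φ is multiplicative, with φ(p^e) = p^e − p^(e−1). Factorise 4097 = 17 · 241. Then
  φ(4097) = (17 − 1) · (241 − 1) = 16 · 240 = 3840.
So there are 3840 such integers.

Final answer: 3840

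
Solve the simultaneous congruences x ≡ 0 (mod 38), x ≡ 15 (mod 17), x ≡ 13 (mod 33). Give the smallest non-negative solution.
x ≡ 6118 (mod 21318); the representative in [0, 21318) is 6118

The moduli 38, 17, 33 are pairwise coprime, so by the CRT there is a unique solution mod 38·17·33 = 21318.
Solve by successive substitution. Start with x ≡ 0 (mod 38).
  Combine with x ≡ 15 (mod 17): write x = 38·t and require 38·t ≡ 15 (mod 17). Since 38^(−1) ≡ 13 (mod 17) (38 ≡ 4 (mod 17)), t ≡ 13·15 ≡ 8 (mod 17). So x ≡ 38·8 = 304 (mod 646).
  Combine with x ≡ 13 (mod 33): write x = 304 + 646·t and require 304 + 646·t ≡ 13 (mod 33), i.e. 646·t ≡ 13 − 304 ≡ 6 (mod 33). Since 646^(−1) ≡ 7 (mod 33) (646 ≡ 19 (mod 33)), t ≡ 7·6 ≡ 9 (mod 33). So x ≡ 304 + 646·9 = 6118 (mod 21318).
Unique solution in [0, 21318): x = 6118.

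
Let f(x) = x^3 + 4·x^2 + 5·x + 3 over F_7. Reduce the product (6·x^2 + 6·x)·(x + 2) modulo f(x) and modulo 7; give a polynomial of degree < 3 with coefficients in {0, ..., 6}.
Multiply as integer polynomials: a · b = 6·x^3 + 18·x^2 + 12·x. Reducing coefficients mod 7: a · b ≡ 6·x^3 + 4·x^2 + 5·x. Now divide by f(x) = x^3 + 4·x^2 + 5·x + 3 in F_7[x], eliminating the leading term at each step:
  leading term 6·x^3: subtract (6)·f(x) = 6·x^3 + 3·x^2 + 2·x + 4, leaving x^2 + 3·x + 3 (coefficients mod 7)
The degree is now < 3, so this is the remainder. Hence a · b ≡ x^2 + 3·x + 3 in F_7[x]/(f).

Final answer: a · b ≡ x^2 + 3·x + 3 (mod f(x))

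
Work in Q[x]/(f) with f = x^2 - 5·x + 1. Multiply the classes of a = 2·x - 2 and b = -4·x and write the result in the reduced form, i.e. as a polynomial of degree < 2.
First multiply in Q[x] without reducing: a · b = -8·x^2 + 8·x. Now divide by f(x) = x^2 - 5·x + 1, eliminating the leading term at each step:
  leading term -8·x^2: subtract (-8)·f(x) = -8·x^2 + 40·x - 8, leaving 8 - 32·x
The degree is now < 2, so this is the remainder. Hence a · b ≡ 8 - 32·x in Q[x]/(f).

Final answer: a · b ≡ 8 - 32·x (mod f(x))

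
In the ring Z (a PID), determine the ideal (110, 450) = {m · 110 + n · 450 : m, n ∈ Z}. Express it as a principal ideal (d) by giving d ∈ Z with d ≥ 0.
In the PID Z, (a, b) is generated by gcd(a, b). Compute gcd(450, 110) with the extended Euclidean algorithm, tracking rows (r, s, t) with s·450 + t·110 = r:
  row A: (450, 1, 0)   [1·450 + 0·110 = 450]
  row B: (110, 0, 1)   [0·450 + 1·110 = 110]
  450 = 4·110 + 10   → row C = row A − 4·row B = (10, 1, −4)   [check: 1·450 − 4·110 = 10]
  110 = 11·10 + 0   → remainder 0, stop. gcd = 10 (last nonzero row C).
So gcd(110, 450) = 10, with Bézout identity 1·450 − 4·110 = 10. Containment (⊇): the Bézout identity exhibits 10 as an element of (110, 450), giving (10) ⊆ (110, 450). Containment (⊆): since 10 | 110 and 10 | 450 (110 = 10·11, 450 = 10·45), every Z-linear combination of 110 and 450 is divisible by 10, so (110, 450) ⊆ (10). Therefore (110, 450) = (10), d = 10.

Final answer: (110, 450) = (10); d = 10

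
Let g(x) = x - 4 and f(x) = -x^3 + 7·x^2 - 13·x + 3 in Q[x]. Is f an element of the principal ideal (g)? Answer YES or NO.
In Q[x] the ideal (g) consists of all multiples of g, so f ∈ (g) iff g | f, i.e. iff the remainder of f on division by g is 0. Divide f by g (g is monic, so eliminate the leading term of the running remainder at each step):
  leading term -x^3: subtract (-x^2)·g(x) = -x^3 + 4·x^2, leaving 3·x^2 - 13·x + 3
  leading term 3·x^2: subtract (3·x)·g(x) = 3·x^2 - 12·x, leaving 3 - x
  leading term -x: subtract (-1)·g(x) = 4 - x, leaving -1
The remainder r(x) = -1 ≠ 0 (and deg r < deg g), so g ∤ f, i.e. f ∉ (g).

Final answer: NO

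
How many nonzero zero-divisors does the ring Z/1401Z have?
Z/1401Z has 468 nonzero zero-divisors

In Z/1401Z each nonzero element is either a unit (gcd with 1401 is 1) or a zero-divisor (gcd > 1). The number of units is φ(1401): factorise 1401 = 3 · 467, so φ(1401) = (3 − 1) · (467 − 1) = 2 · 466 = 932. The nonzero elements number 1401 − 1 = 1400. Hence the nonzero zero-divisors number 1400 − 932 = 468.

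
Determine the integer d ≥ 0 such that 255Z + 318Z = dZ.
In the PID Z, (a, b) is generated by gcd(a, b). Compute gcd(318, 255) with the extended Euclidean algorithm, tracking rows (r, s, t) with s·318 + t·255 = r:
  row A: (318, 1, 0)   [1·318 + 0·255 = 318]
  row B: (255, 0, 1)   [0·318 + 1·255 = 255]
  318 = 1·255 + 63   → row C = row A − 1·row B = (63, 1, −1)   [check: 1·318 − 1·255 = 63]
  255 = 4·63 + 3   → row D = row B − 4·row C = (3, −4, 5)   [check: −4·318 + 5·255 = 3]
  63 = 21·3 + 0   → remainder 0, stop. gcd = 3 (last nonzero row D).
So gcd(255, 318) = 3, with Bézout identity −4·318 + 5·255 = 3. Containment (⊇): the Bézout identity exhibits 3 as an element of (255, 318), giving (3) ⊆ (255, 318). Containment (⊆): since 3 | 255 and 3 | 318 (255 = 3·85, 318 = 3·106), every Z-linear combination of 255 and 318 is divisible by 3, so (255, 318) ⊆ (3). Therefore (255, 318) = (3), d = 3.

Final answer: (255, 318) = (3); d = 3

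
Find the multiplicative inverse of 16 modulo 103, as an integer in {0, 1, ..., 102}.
Apply the extended Euclidean algorithm to (103, 16), tracking rows (r, s, t) with s·103 + t·16 = r. Each division r_prev = q·r_cur + r_new produces the new row as (previous row) − q·(current row):
  row A: (103, 1, 0)   [1·103 + 0·16 = 103]
  row B: (16, 0, 1)   [0·103 + 1·16 = 16]
  103 = 6·16 + 7   → row C = row A − 6·row B = (7, 1, −6)   [check: 1·103 − 6·16 = 7]
  16 = 2·7 + 2   → row D = row B − 2·row C = (2, −2, 13)   [check: −2·103 + 13·16 = 2]
  7 = 3·2 + 1   → row E = row C − 3·row D = (1, 7, −45)   [check: 7·103 − 45·16 = 1]
  2 = 2·1 + 0   → remainder 0, stop. gcd = 1 (last nonzero row E).
The gcd is 1, so 16 is invertible mod 103. The last nonzero row gives 7·103 − 45·16 = 1, so t = −45. So 16^(−1) ≡ −45 ≡ 58 (mod 103). Verify: 16 · 58 = 928 ≡ 1 (mod 103). ✓

Final answer: 16^(−1) ≡ 58 (mod 103)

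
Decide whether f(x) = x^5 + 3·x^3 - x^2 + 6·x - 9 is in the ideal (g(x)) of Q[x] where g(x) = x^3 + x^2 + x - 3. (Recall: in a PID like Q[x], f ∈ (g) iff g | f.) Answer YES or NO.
In Q[x] the ideal (g) consists of all multiples of g, so f ∈ (g) iff g | f, i.e. iff the remainder of f on division by g is 0. Divide f by g (g is monic, so eliminate the leading term of the running remainder at each step):
  leading term x^5: subtract (x^2)·g(x) = x^5 + x^4 + x^3 - 3·x^2, leaving -x^4 + 2·x^3 + 2·x^2 + 6·x - 9
  leading term -x^4: subtract (-x)·g(x) = -x^4 - x^3 - x^2 + 3·x, leaving 3·x^3 + 3·x^2 + 3·x - 9
  leading term 3·x^3: subtract (3)·g(x) = 3·x^3 + 3·x^2 + 3·x - 9, leaving 0
The remainder is 0, so f(x) = g(x) · h(x) with h(x) = x^2 - x + 3. Hence g | f, i.e. f ∈ (g).

Final answer: YES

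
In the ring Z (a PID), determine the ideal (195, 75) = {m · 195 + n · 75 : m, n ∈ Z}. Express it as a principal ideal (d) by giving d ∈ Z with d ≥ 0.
(195, 75) = (15); d = 15

In the PID Z, (a, b) is generated by gcd(a, b). Compute gcd(195, 75) with the extended Euclidean algorithm, tracking rows (r, s, t) with s·195 + t·75 = r:
  row A: (195, 1, 0)   [1·195 + 0·75 = 195]
  row B: (75, 0, 1)   [0·195 + 1·75 = 75]
  195 = 2·75 + 45   → row C = row A − 2·row B = (45, 1, −2)   [check: 1·195 − 2·75 = 45]
  75 = 1·45 + 30   → row D = row B − 1·row C = (30, −1, 3)   [check: −1·195 + 3·75 = 30]
  45 = 1·30 + 15   → row E = row C − 1·row D = (15, 2, −5)   [check: 2·195 − 5·75 = 15]
  30 = 2·15 + 0   → remainder 0, stop. gcd = 15 (last nonzero row E).
So gcd(195, 75) = 15, with Bézout identity 2·195 − 5·75 = 15. Containment (⊇): the Bézout identity exhibits 15 as an element of (195, 75), giving (15) ⊆ (195, 75). Containment (⊆): since 15 | 195 and 15 | 75 (195 = 15·13, 75 = 15·5), every Z-linear combination of 195 and 75 is divisible by 15, so (195, 75) ⊆ (15). Therefore (195, 75) = (15), d = 15.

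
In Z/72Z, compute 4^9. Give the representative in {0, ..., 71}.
64

Use repeated squaring. Binary(9) = 1001. Walk through the bits of the exponent 9 left-to-right: at each bit after the leading one, square the running value, then multiply by 4 if the bit is 1 (always reducing mod 72):
  bit 1 = 1 (leading): start with 4.
  bit 2 = 0: square 4^2 = 16 (mod 72).
  bit 3 = 0: square 16^2 = 256 ≡ 40 (mod 72).
  bit 4 = 1: square 40^2 = 1600 ≡ 16; bit is 1, so multiply 16·4 = 64 (mod 72).
Final value: 4^9 ≡ 64 (mod 72).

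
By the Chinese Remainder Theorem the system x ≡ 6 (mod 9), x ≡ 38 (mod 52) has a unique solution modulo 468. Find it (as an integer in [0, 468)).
The moduli 9, 52 are pairwise coprime, so by the CRT there is a unique solution mod 9·52 = 468.
Solve by successive substitution. Start with x ≡ 6 (mod 9).
  Combine with x ≡ 38 (mod 52): write x = 6 + 9·t and require 6 + 9·t ≡ 38 (mod 52), i.e. 9·t ≡ 38 − 6 ≡ 32 (mod 52). Since 9^(−1) ≡ 29 (mod 52), t ≡ 29·32 ≡ 44 (mod 52). So x ≡ 6 + 9·44 = 402 (mod 468).
Unique solution in [0, 468): x = 402.

Final answer: x ≡ 402 (mod 468); the representative in [0, 468) is 402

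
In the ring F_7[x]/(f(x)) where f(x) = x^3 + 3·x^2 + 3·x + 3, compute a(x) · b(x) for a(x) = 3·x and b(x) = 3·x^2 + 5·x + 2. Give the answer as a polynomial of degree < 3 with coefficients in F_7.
a · b ≡ 2·x^2 + 1 (mod f(x))

Multiply as integer polynomials: a · b = 9·x^3 + 15·x^2 + 6·x. Reducing coefficients mod 7: a · b ≡ 2·x^3 + x^2 + 6·x. Now divide by f(x) = x^3 + 3·x^2 + 3·x + 3 in F_7[x], eliminating the leading term at each step:
  leading term 2·x^3: subtract (2)·f(x) = 2·x^3 + 6·x^2 + 6·x + 6, leaving 2·x^2 + 1 (coefficients mod 7)
The degree is now < 3, so this is the remainder. Hence a · b ≡ 2·x^2 + 1 in F_7[x]/(f).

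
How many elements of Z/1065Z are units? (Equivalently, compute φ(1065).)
Z/1065Z has φ(1065) = 560 units

An element a ∈ Z/1065Z is a unit iff gcd(a, 1065) = 1, so the number of units is φ(1065). φ is multiplicative, with φ(p^e) = p^e − p^(e−1). Factorise 1065 = 3 · 5 · 71. Then
  φ(1065) = (3 − 1) · (5 − 1) · (71 − 1) = 2 · 4 · 70 = 560.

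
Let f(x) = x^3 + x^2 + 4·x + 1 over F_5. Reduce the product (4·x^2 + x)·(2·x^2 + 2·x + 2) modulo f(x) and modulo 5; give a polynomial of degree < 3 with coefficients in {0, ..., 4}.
Multiply as integer polynomials: a · b = 8·x^4 + 10·x^3 + 10·x^2 + 2·x. Reducing coefficients mod 5: a · b ≡ 3·x^4 + 2·x. Now divide by f(x) = x^3 + x^2 + 4·x + 1 in F_5[x], eliminating the leading term at each step:
  leading term 3·x^4: subtract (3·x)·f(x) = 3·x^4 + 3·x^3 + 2·x^2 + 3·x, leaving 2·x^3 + 3·x^2 + 4·x (coefficients mod 5)
  leading term 2·x^3: subtract (2)·f(x) = 2·x^3 + 2·x^2 + 3·x + 2, leaving x^2 + x + 3 (coefficients mod 5)
The degree is now < 3, so this is the remainder. Hence a · b ≡ x^2 + x + 3 in F_5[x]/(f).

Final answer: a · b ≡ x^2 + x + 3 (mod f(x))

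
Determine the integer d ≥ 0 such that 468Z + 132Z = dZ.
(468, 132) = (12); d = 12

In the PID Z, (a, b) is generated by gcd(a, b). Compute gcd(468, 132) with the extended Euclidean algorithm, tracking rows (r, s, t) with s·468 + t·132 = r:
  row A: (468, 1, 0)   [1·468 + 0·132 = 468]
  row B: (132, 0, 1)   [0·468 + 1·132 = 132]
  468 = 3·132 + 72   → row C = row A − 3·row B = (72, 1, −3)   [check: 1·468 − 3·132 = 72]
  132 = 1·72 + 60   → row D = row B − 1·row C = (60, −1, 4)   [check: −1·468 + 4·132 = 60]
  72 = 1·60 + 12   → row E = row C − 1·row D = (12, 2, −7)   [check: 2·468 − 7·132 = 12]
  60 = 5·12 + 0   → remainder 0, stop. gcd = 12 (last nonzero row E).
So gcd(468, 132) = 12, with Bézout identity 2·468 − 7·132 = 12. Containment (⊇): the Bézout identity exhibits 12 as an element of (468, 132), giving (12) ⊆ (468, 132). Containment (⊆): since 12 | 468 and 12 | 132 (468 = 12·39, 132 = 12·11), every Z-linear combination of 468 and 132 is divisible by 12, so (468, 132) ⊆ (12). Therefore (468, 132) = (12), d = 12.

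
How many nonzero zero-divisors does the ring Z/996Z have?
In Z/996Z each nonzero element is either a unit (gcd with 996 is 1) or a zero-divisor (gcd > 1). The number of units is φ(996): factorise 996 = 2^2 · 3 · 83, so φ(996) = (2^2 − 2^1) · (3 − 1) · (83 − 1) = 2 · 2 · 82 = 328. The nonzero elements number 996 − 1 = 995. Hence the nonzero zero-divisors number 995 − 328 = 667.

Final answer: Z/996Z has 667 nonzero zero-divisors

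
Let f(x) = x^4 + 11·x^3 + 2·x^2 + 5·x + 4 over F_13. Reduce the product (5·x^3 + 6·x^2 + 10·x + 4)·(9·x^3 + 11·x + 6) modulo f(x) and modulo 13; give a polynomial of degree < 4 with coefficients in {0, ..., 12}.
a · b ≡ 6·x^3 + 3·x^2 + 10·x + 4 (mod f(x))

Multiply as integer polynomials: a · b = 45·x^6 + 54·x^5 + 145·x^4 + 132·x^3 + 146·x^2 + 104·x + 24. Reducing coefficients mod 13: a · b ≡ 6·x^6 + 2·x^5 + 2·x^4 + 2·x^3 + 3·x^2 + 11. Now divide by f(x) = x^4 + 11·x^3 + 2·x^2 + 5·x + 4 in F_13[x], eliminating the leading term at each step:
  leading term 6·x^6: subtract (6·x^2)·f(x) = 6·x^6 + x^5 + 12·x^4 + 4·x^3 + 11·x^2, leaving x^5 + 3·x^4 + 11·x^3 + 5·x^2 + 11 (coefficients mod 13)
  leading term x^5: subtract (x)·f(x) = x^5 + 11·x^4 + 2·x^3 + 5·x^2 + 4·x, leaving 5·x^4 + 9·x^3 + 9·x + 11 (coefficients mod 13)
  leading term 5·x^4: subtract (5)·f(x) = 5·x^4 + 3·x^3 + 10·x^2 + 12·x + 7, leaving 6·x^3 + 3·x^2 + 10·x + 4 (coefficients mod 13)
The degree is now < 4, so this is the remainder. Hence a · b ≡ 6·x^3 + 3·x^2 + 10·x + 4 in F_13[x]/(f).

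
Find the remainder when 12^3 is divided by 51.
45

Use repeated squaring. Binary(3) = 11. Walk through the bits of the exponent 3 left-to-right: at each bit after the leading one, square the running value, then multiply by 12 if the bit is 1 (always reducing mod 51):
  bit 1 = 1 (leading): start with 12.
  bit 2 = 1: square 12^2 = 144 ≡ 42; bit is 1, so multiply 42·12 = 504 ≡ 45 (mod 51).
Final value: 12^3 ≡ 45 (mod 51).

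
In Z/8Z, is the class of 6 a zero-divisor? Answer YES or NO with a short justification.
gcd(6, 8) = 2 > 1, so 6 is not a unit in Z/8Z. In Z/nZ every nonzero non-unit is a zero-divisor: explicitly, take b = 8/gcd = 4 ≠ 0 (mod 8); then 6·4 = 24 = 3·8, i.e. 6·4 ≡ 0 (mod 8). So 6 is a zero-divisor.

Final answer: YES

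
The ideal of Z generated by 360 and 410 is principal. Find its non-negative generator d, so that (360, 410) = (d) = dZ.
In the PID Z, (a, b) is generated by gcd(a, b). Compute gcd(410, 360) with the extended Euclidean algorithm, tracking rows (r, s, t) with s·410 + t·360 = r:
  row A: (410, 1, 0)   [1·410 + 0·360 = 410]
  row B: (360, 0, 1)   [0·410 + 1·360 = 360]
  410 = 1·360 + 50   → row C = row A − 1·row B = (50, 1, −1)   [check: 1·410 − 1·360 = 50]
  360 = 7·50 + 10   → row D = row B − 7·row C = (10, −7, 8)   [check: −7·410 + 8·360 = 10]
  50 = 5·10 + 0   → remainder 0, stop. gcd = 10 (last nonzero row D).
So gcd(360, 410) = 10, with Bézout identity −7·410 + 8·360 = 10. Containment (⊇): the Bézout identity exhibits 10 as an element of (360, 410), giving (10) ⊆ (360, 410). Containment (⊆): since 10 | 360 and 10 | 410 (360 = 10·36, 410 = 10·41), every Z-linear combination of 360 and 410 is divisible by 10, so (360, 410) ⊆ (10). Therefore (360, 410) = (10), d = 10.

Final answer: (360, 410) = (10); d = 10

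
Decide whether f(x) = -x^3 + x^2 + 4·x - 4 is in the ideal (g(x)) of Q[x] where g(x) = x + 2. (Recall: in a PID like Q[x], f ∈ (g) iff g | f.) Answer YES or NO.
YES

In Q[x] the ideal (g) consists of all multiples of g, so f ∈ (g) iff g | f, i.e. iff the remainder of f on division by g is 0. Divide f by g (g is monic, so eliminate the leading term of the running remainder at each step):
  leading term -x^3: subtract (-x^2)·g(x) = -x^3 - 2·x^2, leaving 3·x^2 + 4·x - 4
  leading term 3·x^2: subtract (3·x)·g(x) = 3·x^2 + 6·x, leaving -2·x - 4
  leading term -2·x: subtract (-2)·g(x) = -2·x - 4, leaving 0
The remainder is 0, so f(x) = g(x) · h(x) with h(x) = -x^2 + 3·x - 2. Hence g | f, i.e. f ∈ (g).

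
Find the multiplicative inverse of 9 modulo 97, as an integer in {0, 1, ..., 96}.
9^(−1) ≡ 54 (mod 97)

Apply the extended Euclidean algorithm to (97, 9), tracking rows (r, s, t) with s·97 + t·9 = r. Each division r_prev = q·r_cur + r_new produces the new row as (previous row) − q·(current row):
  row A: (97, 1, 0)   [1·97 + 0·9 = 97]
  row B: (9, 0, 1)   [0·97 + 1·9 = 9]
  97 = 10·9 + 7   → row C = row A − 10·row B = (7, 1, −10)   [check: 1·97 − 10·9 = 7]
  9 = 1·7 + 2   → row D = row B − 1·row C = (2, −1, 11)   [check: −1·97 + 11·9 = 2]
  7 = 3·2 + 1   → row E = row C − 3·row D = (1, 4, −43)   [check: 4·97 − 43·9 = 1]
  2 = 2·1 + 0   → remainder 0, stop. gcd = 1 (last nonzero row E).
The gcd is 1, so 9 is invertible mod 97. The last nonzero row gives 4·97 − 43·9 = 1, so t = −43. So 9^(−1) ≡ −43 ≡ 54 (mod 97). Verify: 9 · 54 = 486 ≡ 1 (mod 97). ✓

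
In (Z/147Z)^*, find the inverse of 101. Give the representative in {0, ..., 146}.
Apply the extended Euclidean algorithm to (147, 101), tracking rows (r, s, t) with s·147 + t·101 = r. Each division r_prev = q·r_cur + r_new produces the new row as (previous row) − q·(current row):
  row A: (147, 1, 0)   [1·147 + 0·101 = 147]
  row B: (101, 0, 1)   [0·147 + 1·101 = 101]
  147 = 1·101 + 46   → row C = row A − 1·row B = (46, 1, −1)   [check: 1·147 − 1·101 = 46]
  101 = 2·46 + 9   → row D = row B − 2·row C = (9, −2, 3)   [check: −2·147 + 3·101 = 9]
  46 = 5·9 + 1   → row E = row C − 5·row D = (1, 11, −16)   [check: 11·147 − 16·101 = 1]
  9 = 9·1 + 0   → remainder 0, stop. gcd = 1 (last nonzero row E).
The gcd is 1, so 101 is invertible mod 147. The last nonzero row gives 11·147 − 16·101 = 1, so t = −16. So 101^(−1) ≡ −16 ≡ 131 (mod 147). Verify: 101 · 131 = 13231 ≡ 1 (mod 147). ✓

Final answer: 101^(−1) ≡ 131 (mod 147)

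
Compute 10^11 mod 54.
Use repeated squaring. Binary(11) = 1011. Walk through the bits of the exponent 11 left-to-right: at each bit after the leading one, square the running value, then multiply by 10 if the bit is 1 (always reducing mod 54):
  bit 1 = 1 (leading): start with 10.
  bit 2 = 0: square 10^2 = 100 ≡ 46 (mod 54).
  bit 3 = 1: square 46^2 = 2116 ≡ 10; bit is 1, so multiply 10·10 = 100 ≡ 46 (mod 54).
  bit 4 = 1: square 46^2 = 2116 ≡ 10; bit is 1, so multiply 10·10 = 100 ≡ 46 (mod 54).
Final value: 10^11 ≡ 46 (mod 54).

Final answer: 46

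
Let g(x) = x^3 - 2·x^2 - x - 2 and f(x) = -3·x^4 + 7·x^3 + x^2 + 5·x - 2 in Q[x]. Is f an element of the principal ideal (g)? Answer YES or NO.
In Q[x] the ideal (g) consists of all multiples of g, so f ∈ (g) iff g | f, i.e. iff the remainder of f on division by g is 0. Divide f by g (g is monic, so eliminate the leading term of the running remainder at each step):
  leading term -3·x^4: subtract (-3·x)·g(x) = -3·x^4 + 6·x^3 + 3·x^2 + 6·x, leaving x^3 - 2·x^2 - x - 2
  leading term x^3: subtract (1)·g(x) = x^3 - 2·x^2 - x - 2, leaving 0
The remainder is 0, so f(x) = g(x) · h(x) with h(x) = 1 - 3·x. Hence g | f, i.e. f ∈ (g).

Final answer: YES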